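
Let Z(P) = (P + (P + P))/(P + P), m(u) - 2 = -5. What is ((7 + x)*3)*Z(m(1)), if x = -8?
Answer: -9/2 ≈ -4.5000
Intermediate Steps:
m(u) = -3 (m(u) = 2 - 5 = -3)
Z(P) = 3/2 (Z(P) = (P + 2*P)/((2*P)) = (3*P)*(1/(2*P)) = 3/2)
((7 + x)*3)*Z(m(1)) = ((7 - 8)*3)*(3/2) = -1*3*(3/2) = -3*3/2 = -9/2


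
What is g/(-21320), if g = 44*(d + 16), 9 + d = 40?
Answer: -517/5330 ≈ -0.096998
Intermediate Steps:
d = 31 (d = -9 + 40 = 31)
g = 2068 (g = 44*(31 + 16) = 44*47 = 2068)
g/(-21320) = 2068/(-21320) = 2068*(-1/21320) = -517/5330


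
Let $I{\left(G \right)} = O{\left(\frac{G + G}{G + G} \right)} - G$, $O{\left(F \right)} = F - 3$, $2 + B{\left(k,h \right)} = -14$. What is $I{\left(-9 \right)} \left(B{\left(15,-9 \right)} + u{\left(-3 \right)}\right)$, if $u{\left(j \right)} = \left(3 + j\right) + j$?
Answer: $-133$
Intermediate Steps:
$B{\left(k,h \right)} = -16$ ($B{\left(k,h \right)} = -2 - 14 = -16$)
$O{\left(F \right)} = -3 + F$
$I{\left(G \right)} = -2 - G$ ($I{\left(G \right)} = \left(-3 + \frac{G + G}{G + G}\right) - G = \left(-3 + \frac{2 G}{2 G}\right) - G = \left(-3 + 2 G \frac{1}{2 G}\right) - G = \left(-3 + 1\right) - G = -2 - G$)
$u{\left(j \right)} = 3 + 2 j$
$I{\left(-9 \right)} \left(B{\left(15,-9 \right)} + u{\left(-3 \right)}\right) = \left(-2 - -9\right) \left(-16 + \left(3 + 2 \left(-3\right)\right)\right) = \left(-2 + 9\right) \left(-16 + \left(3 - 6\right)\right) = 7 \left(-16 - 3\right) = 7 \left(-19\right) = -133$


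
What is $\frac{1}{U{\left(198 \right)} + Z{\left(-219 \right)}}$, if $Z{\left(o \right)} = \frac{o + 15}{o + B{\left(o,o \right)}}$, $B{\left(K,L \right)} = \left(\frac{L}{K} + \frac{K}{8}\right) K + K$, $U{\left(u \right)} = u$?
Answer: $\frac{14235}{2817986} \approx 0.0050515$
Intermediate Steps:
$B{\left(K,L \right)} = K + K \left(\frac{K}{8} + \frac{L}{K}\right)$ ($B{\left(K,L \right)} = \left(\frac{L}{K} + K \frac{1}{8}\right) K + K = \left(\frac{L}{K} + \frac{K}{8}\right) K + K = \left(\frac{K}{8} + \frac{L}{K}\right) K + K = K \left(\frac{K}{8} + \frac{L}{K}\right) + K = K + K \left(\frac{K}{8} + \frac{L}{K}\right)$)
$Z{\left(o \right)} = \frac{15 + o}{3 o + \frac{o^{2}}{8}}$ ($Z{\left(o \right)} = \frac{o + 15}{o + \left(o + o + \frac{o^{2}}{8}\right)} = \frac{15 + o}{o + \left(2 o + \frac{o^{2}}{8}\right)} = \frac{15 + o}{3 o + \frac{o^{2}}{8}}$)
$\frac{1}{U{\left(198 \right)} + Z{\left(-219 \right)}} = \frac{1}{198 + \frac{8 \left(15 - 219\right)}{\left(-219\right) \left(24 - 219\right)}} = \frac{1}{198 + 8 \left(- \frac{1}{219}\right) \frac{1}{-195} \left(-204\right)} = \frac{1}{198 + 8 \left(- \frac{1}{219}\right) \left(- \frac{1}{195}\right) \left(-204\right)} = \frac{1}{198 - \frac{544}{14235}} = \frac{1}{\frac{2817986}{14235}} = \frac{14235}{2817986}$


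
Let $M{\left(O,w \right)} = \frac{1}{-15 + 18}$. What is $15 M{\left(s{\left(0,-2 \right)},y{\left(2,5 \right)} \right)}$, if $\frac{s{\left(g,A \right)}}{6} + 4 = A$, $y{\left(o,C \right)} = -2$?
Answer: $5$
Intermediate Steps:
$s{\left(g,A \right)} = -24 + 6 A$
$M{\left(O,w \right)} = \frac{1}{3}$
$15 M{\left(s{\left(0,-2 \right)},y{\left(2,5 \right)} \right)} = 15 \cdot \frac{1}{3} = 5$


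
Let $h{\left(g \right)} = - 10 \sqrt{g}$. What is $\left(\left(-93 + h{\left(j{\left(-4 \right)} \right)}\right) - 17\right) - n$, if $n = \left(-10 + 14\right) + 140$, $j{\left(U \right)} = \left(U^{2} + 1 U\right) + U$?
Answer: $-254 - 20 \sqrt{2} \approx -282.28$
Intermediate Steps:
$j{\left(U \right)} = U^{2} + 2 U$ ($j{\left(U \right)} = \left(U^{2} + U\right) + U = \left(U + U^{2}\right) + U = U^{2} + 2 U$)
$n = 144$ ($n = 4 + 140 = 144$)
$\left(\left(-93 + h{\left(j{\left(-4 \right)} \right)}\right) - 17\right) - n = \left(\left(-93 - 10 \sqrt{- 4 \left(2 - 4\right)}\right) - 17\right) - 144 = \left(\left(-93 - 10 \sqrt{\left(-4\right) \left(-2\right)}\right) - 17\right) - 144 = \left(\left(-93 - 10 \sqrt{8}\right) - 17\right) - 144 = \left(\left(-93 - 10 \cdot 2 \sqrt{2}\right) - 17\right) - 144 = \left(\left(-93 - 20 \sqrt{2}\right) - 17\right) - 144 = \left(-110 - 20 \sqrt{2}\right) - 144 = -254 - 20 \sqrt{2}$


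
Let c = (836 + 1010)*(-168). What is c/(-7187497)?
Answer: 310128/7187497 ≈ 0.043148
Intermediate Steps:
c = -310128 (c = 1846*(-168) = -310128)
c/(-7187497) = -310128/(-7187497) = -310128*(-1/7187497) = 310128/7187497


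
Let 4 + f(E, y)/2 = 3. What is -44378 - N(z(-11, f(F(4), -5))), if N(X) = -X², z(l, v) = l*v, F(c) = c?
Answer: -43894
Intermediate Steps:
f(E, y) = -2 (f(E, y) = -8 + 2*3 = -8 + 6 = -2)
-44378 - N(z(-11, f(F(4), -5))) = -44378 - (-1)*(-11*(-2))² = -44378 - (-1)*22² = -44378 - (-1)*484 = -44378 - 1*(-484) = -44378 + 484 = -43894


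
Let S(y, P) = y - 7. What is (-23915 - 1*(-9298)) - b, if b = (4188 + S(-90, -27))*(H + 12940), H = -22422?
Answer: 38776245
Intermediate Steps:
S(y, P) = -7 + y
b = -38790862 (b = (4188 + (-7 - 90))*(-22422 + 12940) = (4188 - 97)*(-9482) = 4091*(-9482) = -38790862)
(-23915 - 1*(-9298)) - b = (-23915 - 1*(-9298)) - 1*(-38790862) = (-23915 + 9298) + 38790862 = -14617 + 38790862 = 38776245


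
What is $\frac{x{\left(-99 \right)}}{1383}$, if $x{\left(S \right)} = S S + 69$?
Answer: $\frac{3290}{461} \approx 7.1367$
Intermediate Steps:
$x{\left(S \right)} = 69 + S^{2}$ ($x{\left(S \right)} = S^{2} + 69 = 69 + S^{2}$)
$\frac{x{\left(-99 \right)}}{1383} = \frac{69 + \left(-99\right)^{2}}{1383} = \left(69 + 9801\right) \frac{1}{1383} = 9870 \cdot \frac{1}{1383} = \frac{3290}{461}$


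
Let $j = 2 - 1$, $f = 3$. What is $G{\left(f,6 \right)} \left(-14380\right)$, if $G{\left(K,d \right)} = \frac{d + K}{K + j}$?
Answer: $-32355$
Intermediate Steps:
$j = 1$
$G{\left(K,d \right)} = \frac{K + d}{1 + K}$ ($G{\left(K,d \right)} = \frac{d + K}{K + 1} = \frac{K + d}{1 + K}$)
$G{\left(f,6 \right)} \left(-14380\right) = \frac{3 + 6}{1 + 3} \left(-14380\right) = \frac{1}{4} \cdot 9 \left(-14380\right) = \frac{9}{4} \left(-14380\right) = -32355$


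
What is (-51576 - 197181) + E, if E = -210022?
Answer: -458779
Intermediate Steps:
(-51576 - 197181) + E = (-51576 - 197181) - 210022 = -248757 - 210022 = -458779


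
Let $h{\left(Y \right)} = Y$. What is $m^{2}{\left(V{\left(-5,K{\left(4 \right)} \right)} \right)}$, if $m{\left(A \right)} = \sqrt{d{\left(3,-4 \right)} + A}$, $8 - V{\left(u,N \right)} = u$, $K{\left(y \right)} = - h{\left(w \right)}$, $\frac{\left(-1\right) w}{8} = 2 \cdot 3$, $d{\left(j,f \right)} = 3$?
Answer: $16$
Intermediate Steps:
$w = -48$ ($w = - 8 \cdot 2 \cdot 3 = \left(-8\right) 6 = -48$)
$K{\left(y \right)} = 48$ ($K{\left(y \right)} = \left(-1\right) \left(-48\right) = 48$)
$V{\left(u,N \right)} = 8 - u$
$m{\left(A \right)} = \sqrt{3 + A}$
$m^{2}{\left(V{\left(-5,K{\left(4 \right)} \right)} \right)} = \left(\sqrt{3 + \left(8 - -5\right)}\right)^{2} = \left(\sqrt{3 + \left(8 + 5\right)}\right)^{2} = \left(\sqrt{3 + 13}\right)^{2} = \left(\sqrt{16}\right)^{2} = 4^{2} = 16$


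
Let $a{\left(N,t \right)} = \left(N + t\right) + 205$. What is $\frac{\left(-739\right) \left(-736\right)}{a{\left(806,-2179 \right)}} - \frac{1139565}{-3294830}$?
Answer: $- \frac{3197750365}{6872074} \approx -465.33$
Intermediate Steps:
$a{\left(N,t \right)} = 205 + N + t$
$\frac{\left(-739\right) \left(-736\right)}{a{\left(806,-2179 \right)}} - \frac{1139565}{-3294830} = \frac{\left(-739\right) \left(-736\right)}{205 + 806 - 2179} - \frac{1139565}{-3294830} = \frac{543904}{-1168} - - \frac{32559}{94138} = 543904 \left(- \frac{1}{1168}\right) + \frac{32559}{94138} = - \frac{33994}{73} + \frac{32559}{94138} = - \frac{3197750365}{6872074}$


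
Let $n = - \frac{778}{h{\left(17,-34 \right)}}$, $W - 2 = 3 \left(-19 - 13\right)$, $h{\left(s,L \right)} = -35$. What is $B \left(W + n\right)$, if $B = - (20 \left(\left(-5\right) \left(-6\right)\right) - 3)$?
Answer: $\frac{1499664}{35} \approx 42848.0$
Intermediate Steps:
$W = -94$ ($W = 2 + 3 \left(-19 - 13\right) = 2 + 3 \left(-32\right) = 2 - 96 = -94$)
$n = \frac{778}{35}$ ($n = - \frac{778}{-35} = \left(-778\right) \left(- \frac{1}{35}\right) = \frac{778}{35} \approx 22.229$)
$B = -597$ ($B = - (20 \cdot 30 - 3) = - (600 - 3) = \left(-1\right) 597 = -597$)
$B \left(W + n\right) = - 597 \left(-94 + \frac{778}{35}\right) = \left(-597\right) \left(- \frac{2512}{35}\right) = \frac{1499664}{35}$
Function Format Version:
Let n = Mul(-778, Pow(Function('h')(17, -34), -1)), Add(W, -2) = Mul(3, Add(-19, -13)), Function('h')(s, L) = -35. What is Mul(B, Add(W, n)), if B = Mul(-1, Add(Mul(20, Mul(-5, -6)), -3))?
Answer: Rational(1499664, 35) ≈ 42848.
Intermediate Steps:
W = -94 (W = Add(2, Mul(3, Add(-19, -13))) = Add(2, Mul(3, -32)) = Add(2, -96) = -94)
n = Rational(778, 35) (n = Mul(-778, Pow(-35, -1)) = Mul(-778, Rational(-1, 35)) = Rational(778, 35) ≈ 22.229)
B = -597 (B = Mul(-1, Add(Mul(20, 30), -3)) = Mul(-1, Add(600, -3)) = Mul(-1, 597) = -597)
Mul(B, Add(W, n)) = Mul(-597, Add(-94, Rational(778, 35))) = Mul(-597, Rational(-2512, 35)) = Rational(1499664, 35)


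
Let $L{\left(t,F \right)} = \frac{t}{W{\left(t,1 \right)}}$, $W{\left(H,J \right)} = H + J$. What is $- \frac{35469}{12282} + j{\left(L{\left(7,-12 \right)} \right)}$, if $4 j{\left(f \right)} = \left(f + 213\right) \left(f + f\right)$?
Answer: $\frac{23760247}{262016} \approx 90.682$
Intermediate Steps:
$L{\left(t,F \right)} = \frac{t}{1 + t}$ ($L{\left(t,F \right)} = \frac{t}{t + 1} = \frac{t}{1 + t}$)
$j{\left(f \right)} = \frac{f \left(213 + f\right)}{2}$ ($j{\left(f \right)} = \frac{\left(f + 213\right) \left(f + f\right)}{4} = \frac{\left(213 + f\right) 2 f}{4} = \frac{2 f \left(213 + f\right)}{4} = \frac{f \left(213 + f\right)}{2}$)
$- \frac{35469}{12282} + j{\left(L{\left(7,-12 \right)} \right)} = - \frac{35469}{12282} + \frac{\frac{7}{1 + 7} \left(213 + \frac{7}{1 + 7}\right)}{2} = \left(-35469\right) \frac{1}{12282} + \frac{\frac{7}{8} \left(213 + \frac{7}{8}\right)}{2} = - \frac{11823}{4094} + \frac{7 \cdot \frac{1}{8} \left(213 + 7 \cdot \frac{1}{8}\right)}{2} = - \frac{11823}{4094} + \frac{1}{2} \cdot \frac{7}{8} \left(213 + \frac{7}{8}\right) = - \frac{11823}{4094} + \frac{1}{2} \cdot \frac{7}{8} \cdot \frac{1711}{8} = - \frac{11823}{4094} + \frac{11977}{128} = \frac{23760247}{262016}$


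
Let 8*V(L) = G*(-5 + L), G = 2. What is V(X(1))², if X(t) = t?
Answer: 1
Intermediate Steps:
V(L) = -5/4 + L/4 (V(L) = (2*(-5 + L))/8 = (-10 + 2*L)/8 = -5/4 + L/4)
V(X(1))² = (-5/4 + (¼)*1)² = (-5/4 + ¼)² = (-1)² = 1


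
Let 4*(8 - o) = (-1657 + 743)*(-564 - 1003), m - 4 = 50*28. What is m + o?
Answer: -713295/2 ≈ -3.5665e+5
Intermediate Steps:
m = 1404 (m = 4 + 50*28 = 4 + 1400 = 1404)
o = -716103/2 (o = 8 - (-1657 + 743)*(-564 - 1003)/4 = 8 - (-457)*(-1567)/2 = 8 - 1/4*1432238 = 8 - 716119/2 = -716103/2 ≈ -3.5805e+5)
m + o = 1404 - 716103/2 = -713295/2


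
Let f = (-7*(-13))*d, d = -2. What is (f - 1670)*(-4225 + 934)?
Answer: 6094932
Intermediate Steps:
f = -182 (f = -7*(-13)*(-2) = 91*(-2) = -182)
(f - 1670)*(-4225 + 934) = (-182 - 1670)*(-4225 + 934) = -1852*(-3291) = 6094932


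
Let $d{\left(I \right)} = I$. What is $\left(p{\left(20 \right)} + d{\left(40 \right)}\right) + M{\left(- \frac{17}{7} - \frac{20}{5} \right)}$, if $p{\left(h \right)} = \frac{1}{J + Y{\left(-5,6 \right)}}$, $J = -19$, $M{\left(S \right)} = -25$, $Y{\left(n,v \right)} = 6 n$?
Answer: $\frac{734}{49} \approx 14.98$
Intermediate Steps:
$p{\left(h \right)} = - \frac{1}{49}$ ($p{\left(h \right)} = \frac{1}{-19 + 6 \left(-5\right)} = \frac{1}{-19 - 30} = \frac{1}{-49} = - \frac{1}{49}$)
$\left(p{\left(20 \right)} + d{\left(40 \right)}\right) + M{\left(- \frac{17}{7} - \frac{20}{5} \right)} = \left(- \frac{1}{49} + 40\right) - 25 = \frac{1959}{49} - 25 = \frac{734}{49}$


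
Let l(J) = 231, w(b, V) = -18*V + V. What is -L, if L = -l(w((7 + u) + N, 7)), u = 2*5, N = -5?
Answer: 231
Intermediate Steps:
u = 10
w(b, V) = -17*V
L = -231 (L = -1*231 = -231)
-L = -1*(-231) = 231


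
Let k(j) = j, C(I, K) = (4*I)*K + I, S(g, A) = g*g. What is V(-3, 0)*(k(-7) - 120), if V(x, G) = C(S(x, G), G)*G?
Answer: 0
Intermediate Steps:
S(g, A) = g**2
C(I, K) = I + 4*I*K (C(I, K) = 4*I*K + I = I + 4*I*K)
V(x, G) = G*x**2*(1 + 4*G) (V(x, G) = (x**2*(1 + 4*G))*G = G*x**2*(1 + 4*G))
V(-3, 0)*(k(-7) - 120) = (0*(-3)**2*(1 + 4*0))*(-7 - 120) = (0*9*(1 + 0))*(-127) = (0*9*1)*(-127) = 0*(-127) = 0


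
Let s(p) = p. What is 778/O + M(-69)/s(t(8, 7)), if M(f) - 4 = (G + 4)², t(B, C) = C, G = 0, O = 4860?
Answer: 51323/17010 ≈ 3.0172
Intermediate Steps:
M(f) = 20 (M(f) = 4 + (0 + 4)² = 4 + 4² = 4 + 16 = 20)
778/O + M(-69)/s(t(8, 7)) = 778/4860 + 20/7 = 778*(1/4860) + 20*(⅐) = 389/2430 + 20/7 = 51323/17010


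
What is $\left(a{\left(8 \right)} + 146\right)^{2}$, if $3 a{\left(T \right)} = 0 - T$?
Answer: $\frac{184900}{9} \approx 20544.0$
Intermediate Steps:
$a{\left(T \right)} = - \frac{T}{3}$ ($a{\left(T \right)} = \frac{0 - T}{3} = \frac{\left(-1\right) T}{3} = - \frac{T}{3}$)
$\left(a{\left(8 \right)} + 146\right)^{2} = \left(\left(- \frac{1}{3}\right) 8 + 146\right)^{2} = \left(- \frac{8}{3} + 146\right)^{2} = \left(\frac{430}{3}\right)^{2} = \frac{184900}{9}$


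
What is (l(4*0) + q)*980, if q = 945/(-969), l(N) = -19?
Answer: -6322960/323 ≈ -19576.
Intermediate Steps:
q = -315/323 (q = 945*(-1/969) = -315/323 ≈ -0.97523)
(l(4*0) + q)*980 = (-19 - 315/323)*980 = -6452/323*980 = -6322960/323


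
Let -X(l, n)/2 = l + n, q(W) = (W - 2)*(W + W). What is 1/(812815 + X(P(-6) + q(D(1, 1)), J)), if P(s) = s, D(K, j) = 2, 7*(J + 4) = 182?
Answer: 1/812783 ≈ 1.2303e-6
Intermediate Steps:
J = 22 (J = -4 + (1/7)*182 = -4 + 26 = 22)
q(W) = 2*W*(-2 + W) (q(W) = (-2 + W)*(2*W) = 2*W*(-2 + W))
X(l, n) = -2*l - 2*n (X(l, n) = -2*(l + n) = -2*l - 2*n)
1/(812815 + X(P(-6) + q(D(1, 1)), J)) = 1/(812815 + (-2*(-6 + 2*2*(-2 + 2)) - 2*22)) = 1/(812815 + (-2*(-6 + 2*2*0) - 44)) = 1/(812815 + (-2*(-6 + 0) - 44)) = 1/(812815 + (-2*(-6) - 44)) = 1/(812815 + (12 - 44)) = 1/(812815 - 32) = 1/812783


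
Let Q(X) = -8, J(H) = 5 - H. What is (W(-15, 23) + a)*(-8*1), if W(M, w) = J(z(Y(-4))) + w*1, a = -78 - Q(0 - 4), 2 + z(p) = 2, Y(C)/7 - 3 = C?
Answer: 336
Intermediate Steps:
Y(C) = 21 + 7*C
z(p) = 0 (z(p) = -2 + 2 = 0)
a = -70 (a = -78 - 1*(-8) = -78 + 8 = -70)
W(M, w) = 5 + w (W(M, w) = (5 - 1*0) + w*1 = (5 + 0) + w = 5 + w)
(W(-15, 23) + a)*(-8*1) = ((5 + 23) - 70)*(-8*1) = (28 - 70)*(-8) = -42*(-8) = 336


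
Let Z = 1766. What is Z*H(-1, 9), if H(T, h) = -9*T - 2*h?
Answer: -15894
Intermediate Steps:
Z*H(-1, 9) = 1766*(-9*(-1) - 2*9) = 1766*(9 - 18) = 1766*(-9) = -15894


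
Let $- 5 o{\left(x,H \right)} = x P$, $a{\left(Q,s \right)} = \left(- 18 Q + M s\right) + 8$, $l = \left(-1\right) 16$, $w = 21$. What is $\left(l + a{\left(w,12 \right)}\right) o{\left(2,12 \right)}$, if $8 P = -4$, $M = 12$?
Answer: $- \frac{242}{5} \approx -48.4$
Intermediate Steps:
$P = - \frac{1}{2}$ ($P = \frac{1}{8} \left(-4\right) = - \frac{1}{2} \approx -0.5$)
$l = -16$
$a{\left(Q,s \right)} = 8 - 18 Q + 12 s$ ($a{\left(Q,s \right)} = \left(- 18 Q + 12 s\right) + 8 = 8 - 18 Q + 12 s$)
$o{\left(x,H \right)} = \frac{x}{10}$ ($o{\left(x,H \right)} = - \frac{x \left(- \frac{1}{2}\right)}{5} = - \frac{\left(- \frac{1}{2}\right) x}{5} = \frac{x}{10}$)
$\left(l + a{\left(w,12 \right)}\right) o{\left(2,12 \right)} = \left(-16 + \left(8 - 378 + 12 \cdot 12\right)\right) \frac{1}{10} \cdot 2 = \left(-16 + \left(8 - 378 + 144\right)\right) \frac{1}{5} = \left(-16 - 226\right) \frac{1}{5} = \left(-242\right) \frac{1}{5} = - \frac{242}{5}$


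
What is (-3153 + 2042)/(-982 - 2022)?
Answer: 1111/3004 ≈ 0.36984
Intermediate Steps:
(-3153 + 2042)/(-982 - 2022) = -1111/(-3004) = -1111*(-1/3004) = 1111/3004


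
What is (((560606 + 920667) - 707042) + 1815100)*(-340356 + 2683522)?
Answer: 6067232361946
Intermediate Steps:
(((560606 + 920667) - 707042) + 1815100)*(-340356 + 2683522) = ((1481273 - 707042) + 1815100)*2343166 = (774231 + 1815100)*2343166 = 2589331*2343166 = 6067232361946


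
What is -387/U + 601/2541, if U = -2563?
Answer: 229430/592053 ≈ 0.38752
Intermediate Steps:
-387/U + 601/2541 = -387/(-2563) + 601/2541 = -387*(-1/2563) + 601*(1/2541) = 387/2563 + 601/2541 = 229430/592053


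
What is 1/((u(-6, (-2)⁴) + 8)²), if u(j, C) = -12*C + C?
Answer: 1/28224 ≈ 3.5431e-5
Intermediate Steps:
u(j, C) = -11*C
1/((u(-6, (-2)⁴) + 8)²) = 1/((-11*(-2)⁴ + 8)²) = 1/((-11*16 + 8)²) = 1/((-176 + 8)²) = 1/((-168)²) = 1/28224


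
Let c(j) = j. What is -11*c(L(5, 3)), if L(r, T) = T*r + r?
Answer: -220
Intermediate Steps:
L(r, T) = r + T*r
-11*c(L(5, 3)) = -55*(1 + 3) = -55*4 = -11*20 = -220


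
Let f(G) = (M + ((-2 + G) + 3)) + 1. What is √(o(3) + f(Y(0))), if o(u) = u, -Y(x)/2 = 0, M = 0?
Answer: √5 ≈ 2.2361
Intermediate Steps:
Y(x) = 0 (Y(x) = -2*0 = 0)
f(G) = 2 + G (f(G) = (0 + ((-2 + G) + 3)) + 1 = (0 + (1 + G)) + 1 = (1 + G) + 1 = 2 + G)
√(o(3) + f(Y(0))) = √(3 + (2 + 0)) = √(3 + 2) = √5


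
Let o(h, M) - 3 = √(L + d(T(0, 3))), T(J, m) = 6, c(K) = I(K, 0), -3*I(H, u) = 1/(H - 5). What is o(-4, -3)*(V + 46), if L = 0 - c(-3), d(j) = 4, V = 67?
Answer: 339 + 113*√570/12 ≈ 563.82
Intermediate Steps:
I(H, u) = -1/(3*(-5 + H)) (I(H, u) = -1/(3*(H - 5)) = -1/(3*(-5 + H)))
c(K) = -1/(-15 + 3*K)
L = -1/24 (L = 0 - (-1)/(-15 + 3*(-3)) = 0 - (-1)/(-15 - 9) = 0 - (-1)/(-24) = 0 - (-1)*(-1)/24 = 0 - 1*1/24 = 0 - 1/24 = -1/24 ≈ -0.041667)
o(h, M) = 3 + √570/12 (o(h, M) = 3 + √(-1/24 + 4) = 3 + √(95/24) = 3 + √570/12)
o(-4, -3)*(V + 46) = (3 + √570/12)*(67 + 46) = (3 + √570/12)*113 = 339 + 113*√570/12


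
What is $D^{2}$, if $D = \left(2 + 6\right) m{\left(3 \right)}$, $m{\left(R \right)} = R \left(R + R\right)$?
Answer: $20736$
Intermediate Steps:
$m{\left(R \right)} = 2 R^{2}$ ($m{\left(R \right)} = R 2 R = 2 R^{2}$)
$D = 144$ ($D = \left(2 + 6\right) 2 \cdot 3^{2} = 8 \cdot 2 \cdot 9 = 8 \cdot 18 = 144$)
$D^{2} = 144^{2} = 20736$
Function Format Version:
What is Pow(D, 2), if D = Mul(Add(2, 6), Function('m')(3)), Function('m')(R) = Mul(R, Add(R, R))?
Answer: 20736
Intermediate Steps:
Function('m')(R) = Mul(2, Pow(R, 2)) (Function('m')(R) = Mul(R, Mul(2, R)) = Mul(2, Pow(R, 2)))
D = 144 (D = Mul(Add(2, 6), Mul(2, Pow(3, 2))) = Mul(8, Mul(2, 9)) = Mul(8, 18) = 144)
Pow(D, 2) = Pow(144, 2) = 20736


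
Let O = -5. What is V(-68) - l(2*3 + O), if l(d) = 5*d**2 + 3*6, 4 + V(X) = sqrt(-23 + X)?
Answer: -27 + I*sqrt(91) ≈ -27.0 + 9.5394*I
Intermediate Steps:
V(X) = -4 + sqrt(-23 + X)
l(d) = 18 + 5*d**2 (l(d) = 5*d**2 + 18 = 18 + 5*d**2)
V(-68) - l(2*3 + O) = (-4 + sqrt(-23 - 68)) - (18 + 5*(2*3 - 5)**2) = (-4 + sqrt(-91)) - (18 + 5*(6 - 5)**2) = (-4 + I*sqrt(91)) - (18 + 5*1**2) = (-4 + I*sqrt(91)) - (18 + 5*1) = (-4 + I*sqrt(91)) - (18 + 5) = (-4 + I*sqrt(91)) - 1*23 = (-4 + I*sqrt(91)) - 23 = -27 + I*sqrt(91)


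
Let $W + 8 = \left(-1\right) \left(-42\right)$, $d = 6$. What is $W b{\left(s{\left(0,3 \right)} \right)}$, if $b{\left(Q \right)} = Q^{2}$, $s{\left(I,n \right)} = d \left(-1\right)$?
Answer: $1224$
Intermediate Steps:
$s{\left(I,n \right)} = -6$ ($s{\left(I,n \right)} = 6 \left(-1\right) = -6$)
$W = 34$ ($W = -8 - -42 = -8 + 42 = 34$)
$W b{\left(s{\left(0,3 \right)} \right)} = 34 \left(-6\right)^{2} = 34 \cdot 36 = 1224$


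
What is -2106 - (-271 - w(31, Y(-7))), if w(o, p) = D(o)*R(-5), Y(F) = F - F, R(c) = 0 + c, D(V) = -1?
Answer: -1830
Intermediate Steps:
R(c) = c
Y(F) = 0
w(o, p) = 5 (w(o, p) = -1*(-5) = 5)
-2106 - (-271 - w(31, Y(-7))) = -2106 - (-271 - 1*5) = -2106 - (-271 - 5) = -2106 - 1*(-276) = -2106 + 276 = -1830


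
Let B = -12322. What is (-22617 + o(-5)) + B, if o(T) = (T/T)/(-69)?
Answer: -2410792/69 ≈ -34939.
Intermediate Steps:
o(T) = -1/69 (o(T) = 1*(-1/69) = -1/69)
(-22617 + o(-5)) + B = (-22617 - 1/69) - 12322 = -1560574/69 - 12322 = -2410792/69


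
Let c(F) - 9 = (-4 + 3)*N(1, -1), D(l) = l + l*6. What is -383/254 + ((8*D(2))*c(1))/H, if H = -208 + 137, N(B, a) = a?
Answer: -311673/18034 ≈ -17.283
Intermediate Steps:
D(l) = 7*l (D(l) = l + 6*l = 7*l)
c(F) = 10 (c(F) = 9 + (-4 + 3)*(-1) = 9 - 1*(-1) = 9 + 1 = 10)
H = -71
-383/254 + ((8*D(2))*c(1))/H = -383/254 + ((8*(7*2))*10)/(-71) = -383*1/254 + ((8*14)*10)*(-1/71) = -383/254 + (112*10)*(-1/71) = -383/254 + 1120*(-1/71) = -383/254 - 1120/71 = -311673/18034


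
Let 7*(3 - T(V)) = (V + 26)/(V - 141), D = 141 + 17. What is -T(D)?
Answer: -173/119 ≈ -1.4538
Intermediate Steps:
D = 158
T(V) = 3 - (26 + V)/(7*(-141 + V)) (T(V) = 3 - (V + 26)/(7*(V - 141)) = 3 - (26 + V)/(7*(-141 + V)))
-T(D) = -(-2987 + 20*158)/(7*(-141 + 158)) = -(-2987 + 3160)/(7*17) = -173/(7*17) = -1*173/119 = -173/119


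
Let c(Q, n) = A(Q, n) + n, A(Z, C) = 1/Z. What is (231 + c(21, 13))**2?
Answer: 26265625/441 ≈ 59559.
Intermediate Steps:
c(Q, n) = n + 1/Q (c(Q, n) = 1/Q + n = n + 1/Q)
(231 + c(21, 13))**2 = (231 + (13 + 1/21))**2 = (231 + 274/21)**2 = (5125/21)**2 = 26265625/441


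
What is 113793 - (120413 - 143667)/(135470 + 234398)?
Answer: 21044206289/184934 ≈ 1.1379e+5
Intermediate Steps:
113793 - (120413 - 143667)/(135470 + 234398) = 113793 - (-23254)/369868 = 113793 - 1*(-11627/184934) = 113793 + 11627/184934 = 21044206289/184934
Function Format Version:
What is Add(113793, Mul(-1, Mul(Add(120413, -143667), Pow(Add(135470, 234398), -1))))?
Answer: Rational(21044206289, 184934) ≈ 1.1379e+5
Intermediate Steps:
Add(113793, Mul(-1, Mul(Add(120413, -143667), Pow(Add(135470, 234398), -1)))) = Add(113793, Mul(-1, Mul(-23254, Pow(369868, -1)))) = Add(113793, Mul(-1, Mul(-23254, Rational(1, 369868)))) = Add(113793, Mul(-1, Rational(-11627, 184934))) = Add(113793, Rational(11627, 184934)) = Rational(21044206289, 184934)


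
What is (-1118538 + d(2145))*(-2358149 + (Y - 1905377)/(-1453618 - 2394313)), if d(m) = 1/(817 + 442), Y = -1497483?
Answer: 12778351439634093069919/4844545129 ≈ 2.6377e+12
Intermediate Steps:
d(m) = 1/1259
(-1118538 + d(2145))*(-2358149 + (Y - 1905377)/(-1453618 - 2394313)) = (-1118538 + 1/1259)*(-2358149 + (-1497483 - 1905377)/(-1453618 - 2394313)) = -1408239341*(-2358149 - 3402860/(-3847931))/1259 = -1408239341*(-2358149 - 3402860*(-1/3847931))/1259 = -1408239341*(-2358149 + 3402860/3847931)/1259 = -1408239341/1259*(-9073991236859/3847931) = 12778351439634093069919/4844545129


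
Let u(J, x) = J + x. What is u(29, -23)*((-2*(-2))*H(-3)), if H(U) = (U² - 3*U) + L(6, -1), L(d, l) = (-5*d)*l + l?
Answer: 1128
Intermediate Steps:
L(d, l) = l - 5*d*l (L(d, l) = -5*d*l + l = l - 5*d*l)
H(U) = 29 + U² - 3*U (H(U) = (U² - 3*U) - (1 - 5*6) = (U² - 3*U) - (1 - 30) = (U² - 3*U) - 1*(-29) = (U² - 3*U) + 29 = 29 + U² - 3*U)
u(29, -23)*((-2*(-2))*H(-3)) = (29 - 23)*((-2*(-2))*(29 + (-3)² - 3*(-3))) = 6*(4*(29 + 9 + 9)) = 6*(4*47) = 6*188 = 1128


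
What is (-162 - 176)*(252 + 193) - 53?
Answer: -150463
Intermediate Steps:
(-162 - 176)*(252 + 193) - 53 = -338*445 - 53 = -150410 - 53 = -150463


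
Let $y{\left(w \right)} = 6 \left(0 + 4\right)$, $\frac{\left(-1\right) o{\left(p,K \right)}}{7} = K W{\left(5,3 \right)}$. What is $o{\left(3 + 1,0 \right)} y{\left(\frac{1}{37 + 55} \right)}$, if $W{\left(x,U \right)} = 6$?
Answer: $0$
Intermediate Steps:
$o{\left(p,K \right)} = - 42 K$ ($o{\left(p,K \right)} = - 7 K 6 = - 7 \cdot 6 K = - 42 K$)
$y{\left(w \right)} = 24$ ($y{\left(w \right)} = 6 \cdot 4 = 24$)
$o{\left(3 + 1,0 \right)} y{\left(\frac{1}{37 + 55} \right)} = \left(-42\right) 0 \cdot 24 = 0 \cdot 24 = 0$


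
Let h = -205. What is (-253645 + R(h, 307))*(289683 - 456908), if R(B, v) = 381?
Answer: 42352072400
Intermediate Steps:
(-253645 + R(h, 307))*(289683 - 456908) = (-253645 + 381)*(289683 - 456908) = -253264*(-167225) = 42352072400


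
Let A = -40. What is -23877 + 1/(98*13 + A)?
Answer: -29464217/1234 ≈ -23877.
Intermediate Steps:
-23877 + 1/(98*13 + A) = -23877 + 1/(98*13 - 40) = -23877 + 1/(1274 - 40) = -23877 + 1/1234 = -29464217/1234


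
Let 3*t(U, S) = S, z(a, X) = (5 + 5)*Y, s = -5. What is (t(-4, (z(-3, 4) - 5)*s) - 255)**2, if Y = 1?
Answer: 624100/9 ≈ 69345.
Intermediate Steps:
z(a, X) = 10 (z(a, X) = (5 + 5)*1 = 10*1 = 10)
t(U, S) = S/3
(t(-4, (z(-3, 4) - 5)*s) - 255)**2 = (((10 - 5)*(-5))/3 - 255)**2 = ((5*(-5))/3 - 255)**2 = ((1/3)*(-25) - 255)**2 = (-25/3 - 255)**2 = (-790/3)**2 = 624100/9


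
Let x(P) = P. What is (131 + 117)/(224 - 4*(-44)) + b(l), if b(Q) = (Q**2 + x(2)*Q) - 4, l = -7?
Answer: 1581/50 ≈ 31.620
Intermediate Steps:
b(Q) = -4 + Q**2 + 2*Q (b(Q) = (Q**2 + 2*Q) - 4 = -4 + Q**2 + 2*Q)
(131 + 117)/(224 - 4*(-44)) + b(l) = (131 + 117)/(224 - 4*(-44)) + (-4 + (-7)**2 + 2*(-7)) = 248/(224 + 176) + (-4 + 49 - 14) = 248/400 + 31 = 248*(1/400) + 31 = 31/50 + 31 = 1581/50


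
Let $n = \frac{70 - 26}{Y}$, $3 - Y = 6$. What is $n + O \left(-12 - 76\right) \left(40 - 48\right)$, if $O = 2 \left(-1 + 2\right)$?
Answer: $\frac{4180}{3} \approx 1393.3$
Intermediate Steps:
$O = 2$ ($O = 2 \cdot 1 = 2$)
$Y = -3$ ($Y = 3 - 6 = -3$)
$n = - \frac{44}{3}$ ($n = \frac{70 - 26}{-3} = \left(70 - 26\right) \left(- \frac{1}{3}\right) = 44 \left(- \frac{1}{3}\right) = - \frac{44}{3} \approx -14.667$)
$n + O \left(-12 - 76\right) \left(40 - 48\right) = - \frac{44}{3} + 2 \left(-12 - 76\right) \left(40 - 48\right) = - \frac{44}{3} + 2 \left(\left(-88\right) \left(-8\right)\right) = - \frac{44}{3} + 2 \cdot 704 = - \frac{44}{3} + 1408 = \frac{4180}{3}$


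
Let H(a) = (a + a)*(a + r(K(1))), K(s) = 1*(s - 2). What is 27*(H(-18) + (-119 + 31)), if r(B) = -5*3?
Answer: 29700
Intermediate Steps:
K(s) = -2 + s (K(s) = 1*(-2 + s) = -2 + s)
r(B) = -15
H(a) = 2*a*(-15 + a) (H(a) = (a + a)*(a - 15) = (2*a)*(-15 + a) = 2*a*(-15 + a))
27*(H(-18) + (-119 + 31)) = 27*(2*(-18)*(-15 - 18) + (-119 + 31)) = 27*(2*(-18)*(-33) - 88) = 27*(1188 - 88) = 27*1100 = 29700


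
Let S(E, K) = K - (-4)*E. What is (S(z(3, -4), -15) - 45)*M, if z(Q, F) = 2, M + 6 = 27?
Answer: -1092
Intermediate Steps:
M = 21 (M = -6 + 27 = 21)
S(E, K) = K + 4*E
(S(z(3, -4), -15) - 45)*M = ((-15 + 4*2) - 45)*21 = ((-15 + 8) - 45)*21 = (-7 - 45)*21 = -52*21 = -1092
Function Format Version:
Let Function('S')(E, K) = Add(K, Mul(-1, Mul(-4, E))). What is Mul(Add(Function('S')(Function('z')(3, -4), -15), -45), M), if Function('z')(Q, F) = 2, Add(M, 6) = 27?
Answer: -1092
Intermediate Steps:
M = 21 (M = Add(-6, 27) = 21)
Function('S')(E, K) = Add(K, Mul(4, E))
Mul(Add(Function('S')(Function('z')(3, -4), -15), -45), M) = Mul(Add(Add(-15, Mul(4, 2)), -45), 21) = Mul(Add(Add(-15, 8), -45), 21) = Mul(Add(-7, -45), 21) = Mul(-52, 21) = -1092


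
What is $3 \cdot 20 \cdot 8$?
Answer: $480$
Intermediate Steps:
$3 \cdot 20 \cdot 8 = 60 \cdot 8 = 480$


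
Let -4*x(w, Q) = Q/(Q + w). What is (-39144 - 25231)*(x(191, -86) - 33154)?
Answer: 89639573875/42 ≈ 2.1343e+9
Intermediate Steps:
x(w, Q) = -Q/(4*(Q + w))
(-39144 - 25231)*(x(191, -86) - 33154) = (-39144 - 25231)*(-1*(-86)/(4*(-86) + 4*191) - 33154) = -64375*(-1*(-86)/(-344 + 764) - 33154) = -64375*(-1*(-86)/420 - 33154) = -64375*(-1*(-86)*1/420 - 33154) = -64375*(43/210 - 33154) = -64375*(-6962297/210) = 89639573875/42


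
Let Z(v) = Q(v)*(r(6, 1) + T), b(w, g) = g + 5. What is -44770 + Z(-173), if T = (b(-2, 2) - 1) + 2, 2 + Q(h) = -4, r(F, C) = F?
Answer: -44854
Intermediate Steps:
b(w, g) = 5 + g
Q(h) = -6 (Q(h) = -2 - 4 = -6)
T = 8 (T = ((5 + 2) - 1) + 2 = (7 - 1) + 2 = 6 + 2 = 8)
Z(v) = -84 (Z(v) = -6*(6 + 8) = -6*14 = -84)
-44770 + Z(-173) = -44770 - 84 = -44854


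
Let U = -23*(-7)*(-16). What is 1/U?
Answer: -1/2576 ≈ -0.00038820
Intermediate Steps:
U = -2576 (U = 161*(-16) = -2576)
1/U = 1/(-2576) = -1/2576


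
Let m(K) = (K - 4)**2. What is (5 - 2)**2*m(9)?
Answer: 225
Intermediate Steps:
m(K) = (-4 + K)**2
(5 - 2)**2*m(9) = (5 - 2)**2*(-4 + 9)**2 = 3**2*5**2 = 9*25 = 225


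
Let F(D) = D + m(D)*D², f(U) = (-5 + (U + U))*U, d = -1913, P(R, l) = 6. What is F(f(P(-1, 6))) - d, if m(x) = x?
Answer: 76043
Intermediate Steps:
f(U) = U*(-5 + 2*U) (f(U) = (-5 + 2*U)*U = U*(-5 + 2*U))
F(D) = D + D³ (F(D) = D + D*D² = D + D³)
F(f(P(-1, 6))) - d = (6*(-5 + 2*6) + (6*(-5 + 2*6))³) - 1*(-1913) = (6*(-5 + 12) + (6*(-5 + 12))³) + 1913 = (6*7 + (6*7)³) + 1913 = (42 + 42³) + 1913 = (42 + 74088) + 1913 = 74130 + 1913 = 76043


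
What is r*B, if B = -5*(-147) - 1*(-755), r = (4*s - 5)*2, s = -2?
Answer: -38740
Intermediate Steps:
r = -26 (r = (4*(-2) - 5)*2 = (-8 - 5)*2 = -13*2 = -26)
B = 1490 (B = 735 + 755 = 1490)
r*B = -26*1490 = -38740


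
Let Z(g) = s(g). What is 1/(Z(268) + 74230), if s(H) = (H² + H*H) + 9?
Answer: 1/217887 ≈ 4.5895e-6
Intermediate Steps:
s(H) = 9 + 2*H² (s(H) = (H² + H²) + 9 = 2*H² + 9 = 9 + 2*H²)
Z(g) = 9 + 2*g²
1/(Z(268) + 74230) = 1/((9 + 2*268²) + 74230) = 1/((9 + 2*71824) + 74230) = 1/((9 + 143648) + 74230) = 1/(143657 + 74230) = 1/217887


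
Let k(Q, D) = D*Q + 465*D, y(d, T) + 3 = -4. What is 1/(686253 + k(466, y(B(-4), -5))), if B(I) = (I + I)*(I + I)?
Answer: 1/679736 ≈ 1.4712e-6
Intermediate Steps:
B(I) = 4*I**2 (B(I) = (2*I)*(2*I) = 4*I**2)
y(d, T) = -7 (y(d, T) = -3 - 4 = -7)
k(Q, D) = 465*D + D*Q
1/(686253 + k(466, y(B(-4), -5))) = 1/(686253 - 7*(465 + 466)) = 1/(686253 - 7*931) = 1/(686253 - 6517) = 1/679736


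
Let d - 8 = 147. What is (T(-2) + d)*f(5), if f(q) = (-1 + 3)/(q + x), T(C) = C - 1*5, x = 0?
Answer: 296/5 ≈ 59.200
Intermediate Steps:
d = 155 (d = 8 + 147 = 155)
T(C) = -5 + C (T(C) = C - 5 = -5 + C)
f(q) = 2/q (f(q) = (-1 + 3)/(q + 0) = 2/q)
(T(-2) + d)*f(5) = ((-5 - 2) + 155)*(2/5) = (-7 + 155)*(2*(⅕)) = 148*(⅖) = 296/5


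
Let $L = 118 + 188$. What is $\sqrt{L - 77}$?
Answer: $\sqrt{229} \approx 15.133$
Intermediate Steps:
$L = 306$
$\sqrt{L - 77} = \sqrt{306 - 77} = \sqrt{229}$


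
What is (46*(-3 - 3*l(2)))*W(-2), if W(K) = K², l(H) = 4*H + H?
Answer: -6072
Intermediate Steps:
l(H) = 5*H
(46*(-3 - 3*l(2)))*W(-2) = (46*(-3 - 15*2))*(-2)² = (46*(-3 - 3*10))*4 = (46*(-3 - 30))*4 = (46*(-33))*4 = -1518*4 = -6072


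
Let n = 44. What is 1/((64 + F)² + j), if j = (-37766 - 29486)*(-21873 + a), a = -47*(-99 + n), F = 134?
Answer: 1/1297195780 ≈ 7.7089e-10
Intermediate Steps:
a = 2585 (a = -47*(-99 + 44) = -47*(-55) = 2585)
j = 1297156576 (j = (-37766 - 29486)*(-21873 + 2585) = -67252*(-19288) = 1297156576)
1/((64 + F)² + j) = 1/((64 + 134)² + 1297156576) = 1/(198² + 1297156576) = 1/(39204 + 1297156576) = 1/1297195780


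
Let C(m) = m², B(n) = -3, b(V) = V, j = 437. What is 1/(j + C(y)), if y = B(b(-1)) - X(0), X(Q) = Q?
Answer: 1/446 ≈ 0.0022422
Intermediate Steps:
y = -3 (y = -3 - 1*0 = -3 + 0 = -3)
1/(j + C(y)) = 1/(437 + (-3)²) = 1/(437 + 9) = 1/446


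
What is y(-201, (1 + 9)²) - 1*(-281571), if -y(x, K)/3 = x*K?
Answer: 341871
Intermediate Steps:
y(x, K) = -3*K*x (y(x, K) = -3*x*K = -3*K*x)
y(-201, (1 + 9)²) - 1*(-281571) = -3*(1 + 9)²*(-201) - 1*(-281571) = -3*10²*(-201) + 281571 = -3*100*(-201) + 281571 = 60300 + 281571 = 341871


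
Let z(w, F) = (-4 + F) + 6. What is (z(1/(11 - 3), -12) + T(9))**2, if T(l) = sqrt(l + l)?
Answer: 118 - 60*sqrt(2) ≈ 33.147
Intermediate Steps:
z(w, F) = 2 + F
T(l) = sqrt(2)*sqrt(l) (T(l) = sqrt(2*l) = sqrt(2)*sqrt(l))
(z(1/(11 - 3), -12) + T(9))**2 = ((2 - 12) + sqrt(2)*sqrt(9))**2 = (-10 + sqrt(2)*3)**2 = (-10 + 3*sqrt(2))**2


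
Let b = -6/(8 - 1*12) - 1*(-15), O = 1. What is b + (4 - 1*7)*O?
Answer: 27/2 ≈ 13.500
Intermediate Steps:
b = 33/2 (b = -6/(8 - 12) + 15 = -6/(-4) + 15 = -6*(-¼) + 15 = 3/2 + 15 = 33/2 ≈ 16.500)
b + (4 - 1*7)*O = 33/2 + (4 - 1*7)*1 = 33/2 + (4 - 7)*1 = 33/2 - 3*1 = 33/2 - 3 = 27/2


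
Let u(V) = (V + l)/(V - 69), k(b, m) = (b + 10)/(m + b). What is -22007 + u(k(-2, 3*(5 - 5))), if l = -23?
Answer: -1606484/73 ≈ -22007.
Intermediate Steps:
k(b, m) = (10 + b)/(b + m)
u(V) = (-23 + V)/(-69 + V) (u(V) = (V - 23)/(V - 69) = (-23 + V)/(-69 + V))
-22007 + u(k(-2, 3*(5 - 5))) = -22007 + (-23 + (10 - 2)/(-2 + 3*(5 - 5)))/(-69 + (10 - 2)/(-2 + 3*(5 - 5))) = -22007 + (-23 + 8/(-2 + 3*0))/(-69 + 8/(-2 + 3*0)) = -22007 + (-23 + 8/(-2 + 0))/(-69 + 8/(-2 + 0)) = -22007 + (-23 + 8/(-2))/(-69 + 8/(-2)) = -22007 + (-23 - ½*8)/(-69 - ½*8) = -22007 + (-23 - 4)/(-69 - 4) = -22007 - 27/(-73) = -22007 - 1/73*(-27) = -22007 + 27/73 = -1606484/73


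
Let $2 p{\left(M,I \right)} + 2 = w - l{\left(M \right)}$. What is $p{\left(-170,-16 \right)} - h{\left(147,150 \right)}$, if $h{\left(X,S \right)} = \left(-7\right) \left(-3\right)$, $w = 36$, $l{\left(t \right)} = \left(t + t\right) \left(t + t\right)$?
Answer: $-57804$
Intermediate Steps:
$l{\left(t \right)} = 4 t^{2}$ ($l{\left(t \right)} = 2 t 2 t = 4 t^{2}$)
$h{\left(X,S \right)} = 21$
$p{\left(M,I \right)} = 17 - 2 M^{2}$ ($p{\left(M,I \right)} = -1 + \frac{36 - 4 M^{2}}{2} = -1 - \left(-18 + 2 M^{2}\right) = 17 - 2 M^{2}$)
$p{\left(-170,-16 \right)} - h{\left(147,150 \right)} = \left(17 - 2 \left(-170\right)^{2}\right) - 21 = \left(17 - 57800\right) - 21 = -57783 - 21 = -57804$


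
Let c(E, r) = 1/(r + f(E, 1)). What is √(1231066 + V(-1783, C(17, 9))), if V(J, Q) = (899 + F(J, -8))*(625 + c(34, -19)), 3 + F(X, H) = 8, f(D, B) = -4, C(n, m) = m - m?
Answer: 3*√105566458/23 ≈ 1340.2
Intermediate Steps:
C(n, m) = 0
F(X, H) = 5 (F(X, H) = -3 + 8 = 5)
c(E, r) = 1/(-4 + r) (c(E, r) = 1/(r - 4) = 1/(-4 + r))
V(J, Q) = 12994096/23 (V(J, Q) = (899 + 5)*(625 + 1/(-4 - 19)) = 904*(625 + 1/(-23)) = 904*(625 - 1/23) = 904*(14374/23) = 12994096/23)
√(1231066 + V(-1783, C(17, 9))) = √(1231066 + 12994096/23) = √(41308614/23) = 3*√105566458/23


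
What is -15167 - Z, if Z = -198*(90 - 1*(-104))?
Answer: 23245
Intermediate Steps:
Z = -38412 (Z = -198*(90 + 104) = -198*194 = -38412)
-15167 - Z = -15167 - 1*(-38412) = -15167 + 38412 = 23245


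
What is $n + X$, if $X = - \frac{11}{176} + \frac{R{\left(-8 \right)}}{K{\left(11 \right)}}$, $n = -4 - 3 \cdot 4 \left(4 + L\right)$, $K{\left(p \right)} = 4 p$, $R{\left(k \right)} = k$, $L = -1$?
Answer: $- \frac{7083}{176} \approx -40.244$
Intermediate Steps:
$n = -40$ ($n = -4 - 3 \cdot 4 \left(4 - 1\right) = -4 - 3 \cdot 4 \cdot 3 = -4 - 36 = -40$)
$X = - \frac{43}{176}$ ($X = - \frac{11}{176} - \frac{8}{4 \cdot 11} = \left(-11\right) \frac{1}{176} - \frac{8}{44} = - \frac{1}{16} - \frac{2}{11} = - \frac{43}{176} \approx -0.24432$)
$n + X = -40 - \frac{43}{176} = - \frac{7083}{176}$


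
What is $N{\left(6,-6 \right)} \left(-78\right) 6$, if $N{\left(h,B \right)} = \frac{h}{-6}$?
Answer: $468$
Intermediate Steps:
$N{\left(h,B \right)} = - \frac{h}{6}$ ($N{\left(h,B \right)} = h \left(- \frac{1}{6}\right) = - \frac{h}{6}$)
$N{\left(6,-6 \right)} \left(-78\right) 6 = \left(- \frac{1}{6}\right) 6 \left(-78\right) 6 = \left(-1\right) \left(-78\right) 6 = 78 \cdot 6 = 468$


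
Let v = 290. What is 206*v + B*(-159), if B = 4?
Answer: 59104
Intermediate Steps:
206*v + B*(-159) = 206*290 + 4*(-159) = 59740 - 636 = 59104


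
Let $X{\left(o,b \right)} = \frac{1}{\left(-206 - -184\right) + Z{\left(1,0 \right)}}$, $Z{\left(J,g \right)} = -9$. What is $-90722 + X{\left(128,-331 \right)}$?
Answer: $- \frac{2812383}{31} \approx -90722.0$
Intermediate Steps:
$X{\left(o,b \right)} = - \frac{1}{31}$ ($X{\left(o,b \right)} = \frac{1}{\left(-206 - -184\right) - 9} = \frac{1}{\left(-206 + 184\right) - 9} = \frac{1}{-22 - 9} = \frac{1}{-31} = - \frac{1}{31}$)
$-90722 + X{\left(128,-331 \right)} = -90722 - \frac{1}{31} = - \frac{2812383}{31}$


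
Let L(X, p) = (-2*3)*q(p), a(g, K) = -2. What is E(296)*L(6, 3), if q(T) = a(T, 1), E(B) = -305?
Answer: -3660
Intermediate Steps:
q(T) = -2
L(X, p) = 12 (L(X, p) = -2*3*(-2) = -6*(-2) = 12)
E(296)*L(6, 3) = -305*12 = -3660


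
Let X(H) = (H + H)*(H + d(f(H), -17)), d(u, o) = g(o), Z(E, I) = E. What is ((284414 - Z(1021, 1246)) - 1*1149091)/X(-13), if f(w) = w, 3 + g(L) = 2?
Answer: -432849/182 ≈ -2378.3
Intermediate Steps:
g(L) = -1 (g(L) = -3 + 2 = -1)
d(u, o) = -1
X(H) = 2*H*(-1 + H) (X(H) = (H + H)*(H - 1) = (2*H)*(-1 + H) = 2*H*(-1 + H))
((284414 - Z(1021, 1246)) - 1*1149091)/X(-13) = ((284414 - 1*1021) - 1*1149091)/((2*(-13)*(-1 - 13))) = ((284414 - 1021) - 1149091)/((2*(-13)*(-14))) = (283393 - 1149091)/364 = -865698*1/364 = -432849/182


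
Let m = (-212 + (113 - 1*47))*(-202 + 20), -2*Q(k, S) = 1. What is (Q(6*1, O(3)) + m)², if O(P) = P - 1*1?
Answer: 2824178449/4 ≈ 7.0604e+8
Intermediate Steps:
O(P) = -1 + P (O(P) = P - 1 = -1 + P)
Q(k, S) = -½ (Q(k, S) = -½*1 = -½)
m = 26572 (m = (-212 + (113 - 47))*(-182) = (-212 + 66)*(-182) = -146*(-182) = 26572)
(Q(6*1, O(3)) + m)² = (-½ + 26572)² = (53143/2)² = 2824178449/4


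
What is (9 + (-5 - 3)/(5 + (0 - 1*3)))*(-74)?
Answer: -370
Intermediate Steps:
(9 + (-5 - 3)/(5 + (0 - 1*3)))*(-74) = (9 - 8/(5 + (0 - 3)))*(-74) = (9 - 8/(5 - 3))*(-74) = (9 - 8/2)*(-74) = (9 - 8*½)*(-74) = (9 - 4)*(-74) = 5*(-74) = -370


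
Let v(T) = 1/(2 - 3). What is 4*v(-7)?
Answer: -4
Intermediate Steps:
v(T) = -1 (v(T) = 1/(-1) = -1)
4*v(-7) = 4*(-1) = -4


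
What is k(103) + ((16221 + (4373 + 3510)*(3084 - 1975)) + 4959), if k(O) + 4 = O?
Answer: 8763526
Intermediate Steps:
k(O) = -4 + O
k(103) + ((16221 + (4373 + 3510)*(3084 - 1975)) + 4959) = (-4 + 103) + ((16221 + (4373 + 3510)*(3084 - 1975)) + 4959) = 99 + ((16221 + 7883*1109) + 4959) = 99 + ((16221 + 8742247) + 4959) = 99 + (8758468 + 4959) = 99 + 8763427 = 8763526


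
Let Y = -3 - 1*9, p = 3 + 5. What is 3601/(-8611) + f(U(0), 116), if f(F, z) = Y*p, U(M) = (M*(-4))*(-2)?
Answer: -830257/8611 ≈ -96.418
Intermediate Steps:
p = 8
Y = -12 (Y = -3 - 9 = -12)
U(M) = 8*M (U(M) = -4*M*(-2) = 8*M)
f(F, z) = -96 (f(F, z) = -12*8 = -96)
3601/(-8611) + f(U(0), 116) = 3601/(-8611) - 96 = 3601*(-1/8611) - 96 = -3601/8611 - 96 = -830257/8611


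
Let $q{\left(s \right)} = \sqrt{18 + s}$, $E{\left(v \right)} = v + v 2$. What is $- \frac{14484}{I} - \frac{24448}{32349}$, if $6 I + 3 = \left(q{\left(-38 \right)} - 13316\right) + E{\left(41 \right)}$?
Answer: $\frac{2736676268824}{469422905847} + \frac{14484 i \sqrt{5}}{14511203} \approx 5.8299 + 0.0022319 i$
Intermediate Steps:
$E{\left(v \right)} = 3 v$ ($E{\left(v \right)} = v + 2 v = 3 v$)
$I = - \frac{6598}{3} + \frac{i \sqrt{5}}{3}$ ($I = - \frac{1}{2} + \frac{\left(\sqrt{18 - 38} - 13316\right) + 3 \cdot 41}{6} = - \frac{1}{2} + \frac{\left(\sqrt{-20} - 13316\right) + 123}{6} = - \frac{1}{2} + \frac{\left(2 i \sqrt{5} - 13316\right) + 123}{6} = - \frac{1}{2} + \frac{\left(-13316 + 2 i \sqrt{5}\right) + 123}{6} = - \frac{1}{2} + \frac{-13193 + 2 i \sqrt{5}}{6} = - \frac{1}{2} - \left(\frac{13193}{6} - \frac{i \sqrt{5}}{3}\right) = - \frac{6598}{3} + \frac{i \sqrt{5}}{3} \approx -2199.3 + 0.74536 i$)
$- \frac{14484}{I} - \frac{24448}{32349} = - \frac{14484}{- \frac{6598}{3} + \frac{i \sqrt{5}}{3}} - \frac{24448}{32349} = - \frac{24448}{32349} - \frac{14484}{- \frac{6598}{3} + \frac{i \sqrt{5}}{3}}$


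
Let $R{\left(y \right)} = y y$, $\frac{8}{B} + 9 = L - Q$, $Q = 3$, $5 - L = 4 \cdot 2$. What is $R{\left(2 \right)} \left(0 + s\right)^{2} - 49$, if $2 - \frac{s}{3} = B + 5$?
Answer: $\frac{4251}{25} \approx 170.04$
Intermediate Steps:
$L = -3$ ($L = 5 - 4 \cdot 2 = 5 - 8 = -3$)
$B = - \frac{8}{15}$ ($B = \frac{8}{-9 - 6} = \frac{8}{-15} = 8 \left(- \frac{1}{15}\right) = - \frac{8}{15} \approx -0.53333$)
$R{\left(y \right)} = y^{2}$
$s = - \frac{37}{5}$ ($s = 6 - 3 \left(- \frac{8}{15} + 5\right) = 6 - \frac{67}{5} = - \frac{37}{5} \approx -7.4$)
$R{\left(2 \right)} \left(0 + s\right)^{2} - 49 = 2^{2} \left(0 - \frac{37}{5}\right)^{2} - 49 = 4 \left(- \frac{37}{5}\right)^{2} - 49 = 4 \cdot \frac{1369}{25} - 49 = \frac{5476}{25} - 49 = \frac{4251}{25}$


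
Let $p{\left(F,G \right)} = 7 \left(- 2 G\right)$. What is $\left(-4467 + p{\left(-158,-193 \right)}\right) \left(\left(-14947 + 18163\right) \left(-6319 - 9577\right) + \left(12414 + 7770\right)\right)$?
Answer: $90193886280$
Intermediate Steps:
$p{\left(F,G \right)} = - 14 G$
$\left(-4467 + p{\left(-158,-193 \right)}\right) \left(\left(-14947 + 18163\right) \left(-6319 - 9577\right) + \left(12414 + 7770\right)\right) = \left(-4467 - -2702\right) \left(\left(-14947 + 18163\right) \left(-6319 - 9577\right) + \left(12414 + 7770\right)\right) = \left(-4467 + 2702\right) \left(3216 \left(-15896\right) + 20184\right) = - 1765 \left(-51121536 + 20184\right) = \left(-1765\right) \left(-51101352\right) = 90193886280$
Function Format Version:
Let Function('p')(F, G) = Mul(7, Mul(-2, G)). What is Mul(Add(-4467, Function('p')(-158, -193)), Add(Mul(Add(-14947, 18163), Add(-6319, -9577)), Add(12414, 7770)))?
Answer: 90193886280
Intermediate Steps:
Function('p')(F, G) = Mul(-14, G)
Mul(Add(-4467, Function('p')(-158, -193)), Add(Mul(Add(-14947, 18163), Add(-6319, -9577)), Add(12414, 7770))) = Mul(Add(-4467, Mul(-14, -193)), Add(Mul(Add(-14947, 18163), Add(-6319, -9577)), Add(12414, 7770))) = Mul(Add(-4467, 2702), Add(Mul(3216, -15896), 20184)) = Mul(-1765, Add(-51121536, 20184)) = Mul(-1765, -51101352) = 90193886280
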